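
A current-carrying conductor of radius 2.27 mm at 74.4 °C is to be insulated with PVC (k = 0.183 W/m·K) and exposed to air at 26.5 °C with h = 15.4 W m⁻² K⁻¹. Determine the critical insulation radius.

For a cylinder, r_cr = k_ins/h = 0.183/15.4 = 0.0119 m = 1.19 cm

r_cr = 1.19 cm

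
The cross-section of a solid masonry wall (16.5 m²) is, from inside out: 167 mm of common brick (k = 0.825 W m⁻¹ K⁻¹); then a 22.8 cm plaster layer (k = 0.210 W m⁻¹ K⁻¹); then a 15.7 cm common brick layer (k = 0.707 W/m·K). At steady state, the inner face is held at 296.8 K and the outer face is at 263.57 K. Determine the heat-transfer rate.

Q = 363 W

Treat each layer as a resistance in series:
  R_common brick = L/(kA) = 0.167/(0.825·16.5) = 0.01227 K/W
  R_plaster = L/(kA) = 0.228/(0.210·16.5) = 0.06580 K/W
  R_common brick = L/(kA) = 0.157/(0.707·16.5) = 0.01346 K/W
ΣR = 0.01227 + 0.06580 + 0.01346 = 0.09153 K/W
Q = ΔT/ΣR = (296.8 K − 263.57 K)/0.09153 = 363 W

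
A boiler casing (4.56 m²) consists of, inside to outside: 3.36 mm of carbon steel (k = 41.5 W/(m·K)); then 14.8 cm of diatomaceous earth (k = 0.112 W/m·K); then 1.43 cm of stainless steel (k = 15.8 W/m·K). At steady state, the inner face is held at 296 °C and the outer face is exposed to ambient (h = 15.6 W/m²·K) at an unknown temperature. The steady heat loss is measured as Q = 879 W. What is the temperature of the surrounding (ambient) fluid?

T_out = 28.7 °C

Sum the resistances:
  R_carbon steel = L/(kA) = 0.00336/(41.5·4.56) = 1.776×10^-5 K/W
  R_diatomaceous earth = L/(kA) = 0.148/(0.112·4.56) = 0.2898 K/W
  R_stainless steel = L/(kA) = 0.0143/(15.8·4.56) = 1.985×10^-4 K/W
  R_conv,out = 1/(hA) = 1/(15.6·4.56) = 0.01406 K/W
ΣR = 0.3041 K/W
ΔT = Q·ΣR = 879 × 0.3041 = 267.3 K
Heat flows outward, so T_out = T_in − ΔT = 296 − 267.3 = 28.7 °C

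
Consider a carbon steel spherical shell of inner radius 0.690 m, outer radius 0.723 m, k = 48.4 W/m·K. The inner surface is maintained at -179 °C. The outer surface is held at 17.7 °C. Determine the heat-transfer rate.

Q = 4πk·ΔT/(1/r₁ − 1/r₂) = 4π × 48.4 × 196.7 / (1/0.690 − 1/0.723) = 1.81×10^6 W

Q = 1810 kW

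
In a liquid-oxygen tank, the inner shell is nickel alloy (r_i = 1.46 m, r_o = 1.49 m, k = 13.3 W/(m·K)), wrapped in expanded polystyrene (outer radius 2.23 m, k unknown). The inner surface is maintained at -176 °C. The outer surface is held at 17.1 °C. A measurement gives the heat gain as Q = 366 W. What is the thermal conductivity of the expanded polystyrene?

k = 0.0336 W/m·K

ΣR = ΔT/Q = |-176 − 17.1|/366 = 0.5276 K/W
Known resistances:
  R_nickel alloy = (1/1.46 − 1/1.49)/(4πk) = 0.01379/(4π·13.3) = 8.251×10^-5 K/W
R_expanded polystyrene = ΣR − ΣR_known = 0.5276 − 8.251×10^-5 = 0.5275 K/W
(1/r₁−1/r₂)/(4πk) = 0.5275 ⇒ k = 0.2227/(4π·0.5275) = 0.0336 W/m·K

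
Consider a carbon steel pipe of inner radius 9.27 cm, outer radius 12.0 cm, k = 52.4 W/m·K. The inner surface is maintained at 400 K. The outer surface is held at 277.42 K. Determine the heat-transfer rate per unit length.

Q' = 1.56×10^5 W/m

Q' = 2πk·ΔT/ln(r₂/r₁) = 2π × 52.4 × 122.58 / ln(0.120/0.0927) = 1.56×10^5 W/m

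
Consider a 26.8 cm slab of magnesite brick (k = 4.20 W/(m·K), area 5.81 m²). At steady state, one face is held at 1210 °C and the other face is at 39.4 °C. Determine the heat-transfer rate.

Q = kA·ΔT/L = 4.20 × 5.81 × |1210 °C − 39.4 °C| / 0.268 = 1.07×10^5 W

Q = 107 kW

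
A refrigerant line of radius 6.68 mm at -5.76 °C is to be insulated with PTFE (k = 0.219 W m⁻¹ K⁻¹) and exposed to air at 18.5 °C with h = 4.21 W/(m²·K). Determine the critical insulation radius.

For a cylinder, r_cr = k_ins/h = 0.219/4.21 = 0.0520 m = 5.20 cm

r_cr = 5.20 cm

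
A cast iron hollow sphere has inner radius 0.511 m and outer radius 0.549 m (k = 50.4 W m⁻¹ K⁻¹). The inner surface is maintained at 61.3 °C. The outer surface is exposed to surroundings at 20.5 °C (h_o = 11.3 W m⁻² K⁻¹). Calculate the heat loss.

Q = 1730 W

Treat each layer as a resistance in series:
  R_cast iron = (1/0.511 − 1/0.549)/(4πk) = 0.1355/(4π·50.4) = 2.139×10^-4 K/W
  R_conv,out = 1/(4πr²h) = 1/(4π·0.549²·11.3) = 0.02337 K/W
ΣR = 2.139×10^-4 + 0.02337 = 0.02358 K/W
Q = ΔT/ΣR = (61.3 °C − 20.5 °C)/0.02358 = 1730 W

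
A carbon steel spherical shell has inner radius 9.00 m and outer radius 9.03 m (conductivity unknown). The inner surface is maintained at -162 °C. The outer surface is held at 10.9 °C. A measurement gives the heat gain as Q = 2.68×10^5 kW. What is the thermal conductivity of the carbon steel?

ΣR = ΔT/Q = |-162 − 10.9|/2.68×10^8 = 6.451×10^-7 K/W
(1/r₁−1/r₂)/(4πk) = 6.451×10^-7 ⇒ k = 3.691×10^-4/(4π·6.451×10^-7) = 45.5 W/m·K

k = 45.5 W/m·K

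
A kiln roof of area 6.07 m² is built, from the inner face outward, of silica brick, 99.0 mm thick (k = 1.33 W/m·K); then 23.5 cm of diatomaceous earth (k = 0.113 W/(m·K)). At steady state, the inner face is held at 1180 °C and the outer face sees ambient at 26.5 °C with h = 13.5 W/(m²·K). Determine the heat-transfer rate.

Resistance network (inner→outer):
  R_silica brick = L/(kA) = 0.0990/(1.33·6.07) = 0.01226 K/W
  R_diatomaceous earth = L/(kA) = 0.235/(0.113·6.07) = 0.3426 K/W
  R_conv,out = 1/(hA) = 1/(13.5·6.07) = 0.01220 K/W
ΣR = 0.01226 + 0.3426 + 0.01220 = 0.3671 K/W
Q = ΔT/ΣR = (1180 °C − 26.5 °C)/0.3671 = 3140 W

Q = 3.14 kW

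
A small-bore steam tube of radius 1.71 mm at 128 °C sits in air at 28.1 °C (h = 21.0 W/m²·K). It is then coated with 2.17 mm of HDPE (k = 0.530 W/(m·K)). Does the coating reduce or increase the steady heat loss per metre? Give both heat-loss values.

increases: 22.5 → 45.4 W/m

Critical radius for a cylinder: r_cr = k/h = 0.0252 m = 2.52 cm.
Outer radius after coating: r₂ = 0.00171 + 0.00217 = 0.00388 m.
Since r₁ < r_cr and r₂ ≤ r_cr, the coating moves toward the maximum at r_cr — heat loss rises.
Bare: R = 1/(2πr₁h) = 4.432 m·K/W; Q = 99.9/4.432 = 22.5 W/m.
Coated: R = R_cond + R_conv = 2.199 m·K/W; Q = 99.9/2.199 = 45.4 W/m.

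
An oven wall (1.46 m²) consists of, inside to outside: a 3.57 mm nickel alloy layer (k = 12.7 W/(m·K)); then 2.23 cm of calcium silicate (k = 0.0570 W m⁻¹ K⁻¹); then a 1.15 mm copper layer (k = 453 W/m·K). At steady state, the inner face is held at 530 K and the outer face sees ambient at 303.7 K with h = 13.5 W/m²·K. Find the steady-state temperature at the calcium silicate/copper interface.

Treat each layer as a resistance in series:
  R_nickel alloy = L/(kA) = 0.00357/(12.7·1.46) = 1.925×10^-4 K/W
  R_calcium silicate = L/(kA) = 0.0223/(0.0570·1.46) = 0.2680 K/W
  R_copper = L/(kA) = 0.00115/(453·1.46) = 1.739×10^-6 K/W
  R_conv,out = 1/(hA) = 1/(13.5·1.46) = 0.05074 K/W
ΣR = 1.925×10^-4 + 0.2680 + 1.739×10^-6 + 0.05074 = 0.3189 K/W
Q = ΔT/ΣR = (530 K − 303.7 K)/0.3189 = 709.6 W
From the inner boundary to the calcium silicate/copper interface, ΣR_partial = 0.2682 K/W.
T_interface = T_in − Q·ΣR_partial = 530 K − (709.6)(0.2682) = 339.7 K

T = 339.7 K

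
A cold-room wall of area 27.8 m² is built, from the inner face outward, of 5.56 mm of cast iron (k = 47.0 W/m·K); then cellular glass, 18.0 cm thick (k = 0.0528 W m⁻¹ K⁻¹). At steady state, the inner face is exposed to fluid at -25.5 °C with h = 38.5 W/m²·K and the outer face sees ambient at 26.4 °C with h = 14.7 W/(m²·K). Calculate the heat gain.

Resistance network (inner→outer):
  R_conv,in = 1/(hA) = 1/(38.5·27.8) = 9.343×10^-4 K/W
  R_cast iron = L/(kA) = 0.00556/(47.0·27.8) = 4.255×10^-6 K/W
  R_cellular glass = L/(kA) = 0.180/(0.0528·27.8) = 0.1226 K/W
  R_conv,out = 1/(hA) = 1/(14.7·27.8) = 0.002447 K/W
ΣR = 9.343×10^-4 + 4.255×10^-6 + 0.1226 + 0.002447 = 0.1260 K/W
Q = ΔT/ΣR = (-25.5 °C − 26.4 °C)/0.1260 = -412 W
(Negative Q ⇒ heat flows inward; heat gain = 412 W.)

Q = 412 W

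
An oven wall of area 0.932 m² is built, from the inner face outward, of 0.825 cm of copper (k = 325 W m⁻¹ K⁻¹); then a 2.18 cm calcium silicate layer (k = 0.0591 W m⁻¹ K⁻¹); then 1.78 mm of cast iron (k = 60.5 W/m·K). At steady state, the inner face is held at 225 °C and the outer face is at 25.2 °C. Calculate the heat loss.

Q = 505 W

Resistance network (inner→outer):
  R_copper = L/(kA) = 0.00825/(325·0.932) = 2.724×10^-5 K/W
  R_calcium silicate = L/(kA) = 0.0218/(0.0591·0.932) = 0.3958 K/W
  R_cast iron = L/(kA) = 0.00178/(60.5·0.932) = 3.157×10^-5 K/W
ΣR = 2.724×10^-5 + 0.3958 + 3.157×10^-5 = 0.3959 K/W
Q = ΔT/ΣR = (225 °C − 25.2 °C)/0.3959 = 505 W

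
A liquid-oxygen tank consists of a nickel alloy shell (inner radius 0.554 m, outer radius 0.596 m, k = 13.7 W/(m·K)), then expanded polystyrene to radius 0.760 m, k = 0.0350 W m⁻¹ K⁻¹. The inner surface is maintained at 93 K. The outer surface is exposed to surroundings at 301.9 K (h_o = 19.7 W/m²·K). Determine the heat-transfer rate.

Treat each layer as a resistance in series:
  R_nickel alloy = (1/0.554 − 1/0.596)/(4πk) = 0.1272/(4π·13.7) = 7.389×10^-4 K/W
  R_expanded polystyrene = (1/0.596 − 1/0.760)/(4πk) = 0.3621/(4π·0.0350) = 0.8232 K/W
  R_conv,out = 1/(4πr²h) = 1/(4π·0.760²·19.7) = 0.006994 K/W
ΣR = 7.389×10^-4 + 0.8232 + 0.006994 = 0.8309 K/W
Q = ΔT/ΣR = (93 K − 301.9 K)/0.8309 = -251 W
(Negative Q ⇒ heat flows inward; heat gain = 251 W.)

Q = 251 W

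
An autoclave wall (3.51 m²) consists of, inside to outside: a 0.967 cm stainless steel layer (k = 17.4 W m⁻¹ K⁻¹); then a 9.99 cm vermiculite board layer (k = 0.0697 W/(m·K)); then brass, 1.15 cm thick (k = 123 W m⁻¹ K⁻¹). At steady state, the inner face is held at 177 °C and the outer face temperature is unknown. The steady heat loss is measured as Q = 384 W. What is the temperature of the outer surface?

Series resistances:
  R_stainless steel = L/(kA) = 0.00967/(17.4·3.51) = 1.583×10^-4 K/W
  R_vermiculite board = L/(kA) = 0.0999/(0.0697·3.51) = 0.4083 K/W
  R_brass = L/(kA) = 0.0115/(123·3.51) = 2.664×10^-5 K/W
ΣR = 0.4085 K/W
ΔT = Q·ΣR = 384 × 0.4085 = 156.9 K
Heat flows outward, so T_out = T_in − ΔT = 177 − 156.9 = 20.1 °C

T_out = 20.1 °C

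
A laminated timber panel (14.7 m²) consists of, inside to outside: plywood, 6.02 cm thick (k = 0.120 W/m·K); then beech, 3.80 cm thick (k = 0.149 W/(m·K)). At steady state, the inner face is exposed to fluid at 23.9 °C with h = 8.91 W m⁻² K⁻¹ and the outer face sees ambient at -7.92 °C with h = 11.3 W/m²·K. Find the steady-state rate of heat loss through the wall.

Q = 489 W

Treat each layer as a resistance in series:
  R_conv,in = 1/(hA) = 1/(8.91·14.7) = 0.007635 K/W
  R_plywood = L/(kA) = 0.0602/(0.120·14.7) = 0.03413 K/W
  R_beech = L/(kA) = 0.0380/(0.149·14.7) = 0.01735 K/W
  R_conv,out = 1/(hA) = 1/(11.3·14.7) = 0.006020 K/W
ΣR = 0.007635 + 0.03413 + 0.01735 + 0.006020 = 0.06513 K/W
Q = ΔT/ΣR = (23.9 °C − -7.92 °C)/0.06513 = 489 W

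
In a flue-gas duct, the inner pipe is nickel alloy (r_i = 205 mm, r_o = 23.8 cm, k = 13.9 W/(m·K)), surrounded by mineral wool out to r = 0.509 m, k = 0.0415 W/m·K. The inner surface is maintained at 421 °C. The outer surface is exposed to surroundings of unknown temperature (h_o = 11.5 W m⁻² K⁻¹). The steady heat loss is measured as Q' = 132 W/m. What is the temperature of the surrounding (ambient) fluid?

T_out = 32.4 °C

Sum the resistances:
  R'_nickel alloy = ln(0.238/0.205)/(2πk) = 0.1493/(2π·13.9) = 0.001709 m·K/W
  R'_mineral wool = ln(0.509/0.238)/(2πk) = 0.7602/(2π·0.0415) = 2.915 m·K/W
  R'_conv,out = 1/(2πr h) = 1/(2π·0.509·11.5) = 0.02719 m·K/W
ΣR = 2.944 m·K/W
ΔT = Q'·ΣR = 132 × 2.944 = 388.6 K
Heat flows outward, so T_out = T_in − ΔT = 421 − 388.6 = 32.4 °C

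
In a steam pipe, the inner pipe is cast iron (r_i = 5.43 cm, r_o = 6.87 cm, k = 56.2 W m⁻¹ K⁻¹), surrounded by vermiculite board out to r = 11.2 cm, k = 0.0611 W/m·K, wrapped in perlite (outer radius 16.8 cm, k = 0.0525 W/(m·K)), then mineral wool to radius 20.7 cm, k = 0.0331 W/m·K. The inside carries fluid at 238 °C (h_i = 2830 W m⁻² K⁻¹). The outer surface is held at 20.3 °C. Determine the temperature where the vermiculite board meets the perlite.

Resistance network (inner→outer):
  R'_conv,in = 1/(2πr h) = 1/(2π·0.0543·2830) = 0.001036 m·K/W
  R'_cast iron = ln(0.0687/0.0543)/(2πk) = 0.2352/(2π·56.2) = 6.661×10^-4 m·K/W
  R'_vermiculite board = ln(0.112/0.0687)/(2πk) = 0.4887/(2π·0.0611) = 1.273 m·K/W
  R'_perlite = ln(0.168/0.112)/(2πk) = 0.4055/(2π·0.0525) = 1.229 m·K/W
  R'_mineral wool = ln(0.207/0.168)/(2πk) = 0.2088/(2π·0.0331) = 1.004 m·K/W
ΣR = 0.001036 + 6.661×10^-4 + 1.273 + 1.229 + 1.004 = 3.508 m·K/W
Q' = ΔT/ΣR = (238 °C − 20.3 °C)/3.508 = 62.06 W/m
From the inner boundary to the vermiculite board/perlite interface, ΣR_partial = 1.275 m·K/W.
T_interface = T_in − Q'·ΣR_partial = 238 °C − (62.06)(1.275) = 159 °C

T = 159 °C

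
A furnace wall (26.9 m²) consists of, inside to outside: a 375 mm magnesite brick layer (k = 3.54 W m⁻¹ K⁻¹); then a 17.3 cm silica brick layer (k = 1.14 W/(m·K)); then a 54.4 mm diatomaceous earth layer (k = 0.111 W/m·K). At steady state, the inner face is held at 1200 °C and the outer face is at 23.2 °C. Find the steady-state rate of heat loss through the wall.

Q = 42300 W

Resistance network (inner→outer):
  R_magnesite brick = L/(kA) = 0.375/(3.54·26.9) = 0.003938 K/W
  R_silica brick = L/(kA) = 0.173/(1.14·26.9) = 0.005641 K/W
  R_diatomaceous earth = L/(kA) = 0.0544/(0.111·26.9) = 0.01822 K/W
ΣR = 0.003938 + 0.005641 + 0.01822 = 0.02780 K/W
Q = ΔT/ΣR = (1200 °C − 23.2 °C)/0.02780 = 42300 W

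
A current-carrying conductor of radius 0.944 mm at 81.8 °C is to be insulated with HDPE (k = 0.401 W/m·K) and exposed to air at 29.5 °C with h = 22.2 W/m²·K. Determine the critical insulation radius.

r_cr = 1.81 cm

For a cylinder, r_cr = k_ins/h = 0.401/22.2 = 0.0181 m = 1.81 cm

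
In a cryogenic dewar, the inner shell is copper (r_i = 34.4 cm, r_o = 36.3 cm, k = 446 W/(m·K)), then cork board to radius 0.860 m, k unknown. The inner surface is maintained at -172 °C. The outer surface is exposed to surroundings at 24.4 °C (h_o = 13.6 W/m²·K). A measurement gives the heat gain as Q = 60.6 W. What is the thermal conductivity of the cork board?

ΣR = ΔT/Q = |-172 − 24.4|/60.6 = 3.241 K/W
Known resistances:
  R_copper = (1/0.344 − 1/0.363)/(4πk) = 0.1522/(4π·446) = 2.715×10^-5 K/W
  R_conv,out = 1/(4πr²h) = 1/(4π·0.860²·13.6) = 0.007911 K/W
R_cork board = ΣR − ΣR_known = 3.241 − 0.007938 = 3.233 K/W
(1/r₁−1/r₂)/(4πk) = 3.233 ⇒ k = 1.592/(4π·3.233) = 0.0392 W/m·K

k = 0.0392 W/m·K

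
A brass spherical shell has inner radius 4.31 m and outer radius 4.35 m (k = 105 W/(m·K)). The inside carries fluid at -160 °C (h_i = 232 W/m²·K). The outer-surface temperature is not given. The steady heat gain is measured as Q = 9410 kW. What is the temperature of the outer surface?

T_out = 29.0 °C

Sum the resistances:
  R_conv,in = 1/(4πr²h) = 1/(4π·4.31²·232) = 1.846×10^-5 K/W
  R_brass = (1/4.31 − 1/4.35)/(4πk) = 0.002134/(4π·105) = 1.617×10^-6 K/W
ΣR = 2.008×10^-5 K/W
ΔT = Q·ΣR = 9.41×10^6 × 2.008×10^-5 = 189.0 K
Heat flows inward, so T_out = T_in + ΔT = -160 + 189.0 = 29.0 °C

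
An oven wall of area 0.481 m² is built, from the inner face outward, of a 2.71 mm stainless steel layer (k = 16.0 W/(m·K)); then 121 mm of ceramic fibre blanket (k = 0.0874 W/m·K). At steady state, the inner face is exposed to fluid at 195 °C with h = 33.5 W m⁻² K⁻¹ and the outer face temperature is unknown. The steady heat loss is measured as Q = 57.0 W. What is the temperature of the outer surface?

T_out = 27.4 °C

Sum the resistances:
  R_conv,in = 1/(hA) = 1/(33.5·0.481) = 0.06206 K/W
  R_stainless steel = L/(kA) = 0.00271/(16.0·0.481) = 3.521×10^-4 K/W
  R_ceramic fibre blanket = L/(kA) = 0.121/(0.0874·0.481) = 2.878 K/W
ΣR = 2.941 K/W
ΔT = Q·ΣR = 57.0 × 2.941 = 167.6 K
Heat flows outward, so T_out = T_in − ΔT = 195 − 167.6 = 27.4 °C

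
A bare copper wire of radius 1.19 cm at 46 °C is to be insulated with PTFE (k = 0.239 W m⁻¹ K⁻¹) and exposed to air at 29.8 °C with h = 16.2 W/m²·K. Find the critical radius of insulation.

For a cylinder, r_cr = k_ins/h = 0.239/16.2 = 0.0148 m = 1.48 cm

r_cr = 1.48 cm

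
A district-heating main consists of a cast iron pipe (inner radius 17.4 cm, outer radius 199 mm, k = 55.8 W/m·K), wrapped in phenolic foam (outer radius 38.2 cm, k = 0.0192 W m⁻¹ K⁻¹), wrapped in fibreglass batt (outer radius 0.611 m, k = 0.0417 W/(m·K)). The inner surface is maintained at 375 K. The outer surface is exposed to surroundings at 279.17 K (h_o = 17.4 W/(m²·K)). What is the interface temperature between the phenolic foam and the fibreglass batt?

T = 303.2 K

Resistance network (inner→outer):
  R'_cast iron = ln(0.199/0.174)/(2πk) = 0.1342/(2π·55.8) = 3.829×10^-4 m·K/W
  R'_phenolic foam = ln(0.382/0.199)/(2πk) = 0.6521/(2π·0.0192) = 5.406 m·K/W
  R'_fibreglass batt = ln(0.611/0.382)/(2πk) = 0.4697/(2π·0.0417) = 1.793 m·K/W
  R'_conv,out = 1/(2πr h) = 1/(2π·0.611·17.4) = 0.01497 m·K/W
ΣR = 3.829×10^-4 + 5.406 + 1.793 + 0.01497 = 7.214 m·K/W
Q' = ΔT/ΣR = (375 K − 279.17 K)/7.214 = 13.28 W/m
From the inner boundary to the phenolic foam/fibreglass batt interface, ΣR_partial = 5.406 m·K/W.
T_interface = T_in − Q'·ΣR_partial = 375 K − (13.28)(5.406) = 303.2 K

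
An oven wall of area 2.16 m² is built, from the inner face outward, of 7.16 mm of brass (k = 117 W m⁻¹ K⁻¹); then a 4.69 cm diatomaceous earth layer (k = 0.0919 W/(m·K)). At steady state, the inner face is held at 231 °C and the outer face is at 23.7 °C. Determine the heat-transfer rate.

Q = 877 W

Treat each layer as a resistance in series:
  R_brass = L/(kA) = 0.00716/(117·2.16) = 2.833×10^-5 K/W
  R_diatomaceous earth = L/(kA) = 0.0469/(0.0919·2.16) = 0.2363 K/W
ΣR = 2.833×10^-5 + 0.2363 = 0.2363 K/W
Q = ΔT/ΣR = (231 °C − 23.7 °C)/0.2363 = 877 W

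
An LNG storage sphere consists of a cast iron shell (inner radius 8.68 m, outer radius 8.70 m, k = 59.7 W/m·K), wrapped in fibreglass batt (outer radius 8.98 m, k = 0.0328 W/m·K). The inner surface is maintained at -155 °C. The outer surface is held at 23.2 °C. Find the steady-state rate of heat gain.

Q = 20500 W

Treat each layer as a resistance in series:
  R_cast iron = (1/8.68 − 1/8.70)/(4πk) = 2.648×10^-4/(4π·59.7) = 3.530×10^-7 K/W
  R_fibreglass batt = (1/8.70 − 1/8.98)/(4πk) = 0.003584/(4π·0.0328) = 0.008695 K/W
ΣR = 3.530×10^-7 + 0.008695 = 0.008695 K/W
Q = ΔT/ΣR = (-155 °C − 23.2 °C)/0.008695 = -20500 W
(Negative Q ⇒ heat flows inward; heat gain = 20500 W.)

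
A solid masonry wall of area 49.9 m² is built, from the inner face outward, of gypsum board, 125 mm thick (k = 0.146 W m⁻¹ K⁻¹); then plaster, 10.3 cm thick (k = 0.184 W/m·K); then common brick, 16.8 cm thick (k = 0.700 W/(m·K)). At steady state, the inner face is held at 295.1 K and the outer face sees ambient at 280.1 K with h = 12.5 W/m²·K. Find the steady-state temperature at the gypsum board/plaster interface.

T = 287.7 K

Series thermal resistances, inner to outer:
  R_gypsum board = L/(kA) = 0.125/(0.146·49.9) = 0.01716 K/W
  R_plaster = L/(kA) = 0.103/(0.184·49.9) = 0.01122 K/W
  R_common brick = L/(kA) = 0.168/(0.700·49.9) = 0.004810 K/W
  R_conv,out = 1/(hA) = 1/(12.5·49.9) = 0.001603 K/W
ΣR = 0.01716 + 0.01122 + 0.004810 + 0.001603 = 0.03479 K/W
Q = ΔT/ΣR = (295.1 K − 280.1 K)/0.03479 = 431.2 W
From the inner boundary to the gypsum board/plaster interface, ΣR_partial = 0.01716 K/W.
T_interface = T_in − Q·ΣR_partial = 295.1 K − (431.2)(0.01716) = 287.7 K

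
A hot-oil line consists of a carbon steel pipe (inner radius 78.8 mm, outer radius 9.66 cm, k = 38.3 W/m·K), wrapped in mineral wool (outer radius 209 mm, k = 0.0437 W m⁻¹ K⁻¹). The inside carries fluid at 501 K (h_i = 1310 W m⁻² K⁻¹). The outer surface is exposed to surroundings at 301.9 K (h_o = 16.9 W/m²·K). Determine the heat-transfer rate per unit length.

Series thermal resistances, inner to outer:
  R'_conv,in = 1/(2πr h) = 1/(2π·0.0788·1310) = 0.001542 m·K/W
  R'_carbon steel = ln(0.0966/0.0788)/(2πk) = 0.2037/(2π·38.3) = 8.463×10^-4 m·K/W
  R'_mineral wool = ln(0.209/0.0966)/(2πk) = 0.7718/(2π·0.0437) = 2.811 m·K/W
  R'_conv,out = 1/(2πr h) = 1/(2π·0.209·16.9) = 0.04506 m·K/W
ΣR = 0.001542 + 8.463×10^-4 + 2.811 + 0.04506 = 2.858 m·K/W
Q' = ΔT/ΣR = (501 K − 301.9 K)/2.858 = 69.7 W/m

Q' = 69.7 W/m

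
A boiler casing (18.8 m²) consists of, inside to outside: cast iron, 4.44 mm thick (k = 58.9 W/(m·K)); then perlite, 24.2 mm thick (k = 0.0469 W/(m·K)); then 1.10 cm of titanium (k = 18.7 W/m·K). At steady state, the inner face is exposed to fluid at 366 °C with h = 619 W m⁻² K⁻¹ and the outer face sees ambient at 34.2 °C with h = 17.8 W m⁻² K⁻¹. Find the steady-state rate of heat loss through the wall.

Resistance network (inner→outer):
  R_conv,in = 1/(hA) = 1/(619·18.8) = 8.593×10^-5 K/W
  R_cast iron = L/(kA) = 0.00444/(58.9·18.8) = 4.010×10^-6 K/W
  R_perlite = L/(kA) = 0.0242/(0.0469·18.8) = 0.02745 K/W
  R_titanium = L/(kA) = 0.0110/(18.7·18.8) = 3.129×10^-5 K/W
  R_conv,out = 1/(hA) = 1/(17.8·18.8) = 0.002988 K/W
ΣR = 8.593×10^-5 + 4.010×10^-6 + 0.02745 + 3.129×10^-5 + 0.002988 = 0.03056 K/W
Q = ΔT/ΣR = (366 °C − 34.2 °C)/0.03056 = 10900 W

Q = 10900 W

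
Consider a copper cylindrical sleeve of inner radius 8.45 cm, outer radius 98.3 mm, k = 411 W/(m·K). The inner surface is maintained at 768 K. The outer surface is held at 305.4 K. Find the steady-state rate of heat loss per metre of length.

Q' = 7.90×10^6 W/m

Q' = 2πk·ΔT/ln(r₂/r₁) = 2π × 411 × 462.6 / ln(0.0983/0.0845) = 7.90×10^6 W/m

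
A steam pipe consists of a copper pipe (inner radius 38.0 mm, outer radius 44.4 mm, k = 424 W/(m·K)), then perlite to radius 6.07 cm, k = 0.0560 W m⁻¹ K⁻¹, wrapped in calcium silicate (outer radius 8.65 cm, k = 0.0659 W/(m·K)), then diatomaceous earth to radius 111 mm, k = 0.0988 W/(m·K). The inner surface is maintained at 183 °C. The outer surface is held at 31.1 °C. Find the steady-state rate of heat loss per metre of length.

Q' = 70.8 W/m

Series thermal resistances, inner to outer:
  R'_copper = ln(0.0444/0.0380)/(2πk) = 0.1557/(2π·424) = 5.843×10^-5 m·K/W
  R'_perlite = ln(0.0607/0.0444)/(2πk) = 0.3127/(2π·0.0560) = 0.8887 m·K/W
  R'_calcium silicate = ln(0.0865/0.0607)/(2πk) = 0.3542/(2π·0.0659) = 0.8554 m·K/W
  R'_diatomaceous earth = ln(0.111/0.0865)/(2πk) = 0.2494/(2π·0.0988) = 0.4017 m·K/W
ΣR = 5.843×10^-5 + 0.8887 + 0.8554 + 0.4017 = 2.146 m·K/W
Q' = ΔT/ΣR = (183 °C − 31.1 °C)/2.146 = 70.8 W/m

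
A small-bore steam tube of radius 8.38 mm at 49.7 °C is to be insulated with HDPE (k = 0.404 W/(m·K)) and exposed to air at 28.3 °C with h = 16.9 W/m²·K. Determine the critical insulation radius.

r_cr = 2.39 cm

For a cylinder, r_cr = k_ins/h = 0.404/16.9 = 0.0239 m = 2.39 cm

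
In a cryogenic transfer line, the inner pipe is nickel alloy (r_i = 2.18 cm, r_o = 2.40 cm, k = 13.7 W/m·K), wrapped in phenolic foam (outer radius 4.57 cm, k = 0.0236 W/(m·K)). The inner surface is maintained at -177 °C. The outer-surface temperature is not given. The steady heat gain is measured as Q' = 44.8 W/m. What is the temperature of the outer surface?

T_out = 17.6 °C

Series resistances:
  R'_nickel alloy = ln(0.0240/0.0218)/(2πk) = 0.09614/(2π·13.7) = 0.001117 m·K/W
  R'_phenolic foam = ln(0.0457/0.0240)/(2πk) = 0.6440/(2π·0.0236) = 4.343 m·K/W
ΣR = 4.344 m·K/W
ΔT = Q'·ΣR = 44.8 × 4.344 = 194.6 K
Heat flows inward, so T_out = T_in + ΔT = -177 + 194.6 = 17.6 °C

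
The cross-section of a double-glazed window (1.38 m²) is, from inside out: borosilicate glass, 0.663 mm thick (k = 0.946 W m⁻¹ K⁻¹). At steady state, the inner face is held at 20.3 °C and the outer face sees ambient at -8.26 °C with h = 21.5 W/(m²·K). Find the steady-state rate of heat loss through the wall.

Q = 835 W

Resistance network (inner→outer):
  R_borosilicate glass = L/(kA) = 6.63×10^-4/(0.946·1.38) = 5.079×10^-4 K/W
  R_conv,out = 1/(hA) = 1/(21.5·1.38) = 0.03370 K/W
ΣR = 5.079×10^-4 + 0.03370 = 0.03421 K/W
Q = ΔT/ΣR = (20.3 °C − -8.26 °C)/0.03421 = 835 W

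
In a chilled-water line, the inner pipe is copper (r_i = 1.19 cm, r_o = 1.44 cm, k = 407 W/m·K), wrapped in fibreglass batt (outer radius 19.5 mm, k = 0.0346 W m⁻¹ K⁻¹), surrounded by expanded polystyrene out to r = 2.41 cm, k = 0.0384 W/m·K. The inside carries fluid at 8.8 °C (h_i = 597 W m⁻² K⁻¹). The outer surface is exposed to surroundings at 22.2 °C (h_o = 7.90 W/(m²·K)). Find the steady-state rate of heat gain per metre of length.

Q' = 4.28 W/m

Series thermal resistances, inner to outer:
  R'_conv,in = 1/(2πr h) = 1/(2π·0.0119·597) = 0.02240 m·K/W
  R'_copper = ln(0.0144/0.0119)/(2πk) = 0.1907/(2π·407) = 7.457×10^-5 m·K/W
  R'_fibreglass batt = ln(0.0195/0.0144)/(2πk) = 0.3032/(2π·0.0346) = 1.395 m·K/W
  R'_expanded polystyrene = ln(0.0241/0.0195)/(2πk) = 0.2118/(2π·0.0384) = 0.8778 m·K/W
  R'_conv,out = 1/(2πr h) = 1/(2π·0.0241·7.90) = 0.8359 m·K/W
ΣR = 0.02240 + 7.457×10^-5 + 1.395 + 0.8778 + 0.8359 = 3.131 m·K/W
Q' = ΔT/ΣR = (8.8 °C − 22.2 °C)/3.131 = -4.28 W/m
(Negative Q' ⇒ heat flows inward; heat gain = 4.28 W/m.)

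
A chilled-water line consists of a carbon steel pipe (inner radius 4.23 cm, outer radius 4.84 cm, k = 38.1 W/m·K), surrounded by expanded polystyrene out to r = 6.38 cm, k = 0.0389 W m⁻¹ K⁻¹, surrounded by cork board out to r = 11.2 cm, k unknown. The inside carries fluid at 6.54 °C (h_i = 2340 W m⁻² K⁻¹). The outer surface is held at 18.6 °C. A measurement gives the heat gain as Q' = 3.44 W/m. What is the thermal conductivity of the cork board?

k = 0.0377 W/m·K

ΣR = ΔT/Q' = |6.54 − 18.6|/3.44 = 3.506 m·K/W
Known resistances:
  R'_conv,in = 1/(2πr h) = 1/(2π·0.0423·2340) = 0.001608 m·K/W
  R'_carbon steel = ln(0.0484/0.0423)/(2πk) = 0.1347/(2π·38.1) = 5.627×10^-4 m·K/W
  R'_expanded polystyrene = ln(0.0638/0.0484)/(2πk) = 0.2763/(2π·0.0389) = 1.130 m·K/W
R_cork board = ΣR − ΣR_known = 3.506 − 1.132 = 2.374 m·K/W
ln(r₂/r₁)/(2πk) = 2.374 ⇒ k = 0.5627/(2π·2.374) = 0.0377 W/m·K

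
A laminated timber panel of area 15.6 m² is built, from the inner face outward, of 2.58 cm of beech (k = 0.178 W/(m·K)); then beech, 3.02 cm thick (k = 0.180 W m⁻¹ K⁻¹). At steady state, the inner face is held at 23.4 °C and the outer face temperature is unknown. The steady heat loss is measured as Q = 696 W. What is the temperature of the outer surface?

Series resistances:
  R_beech = L/(kA) = 0.0258/(0.178·15.6) = 0.009291 K/W
  R_beech = L/(kA) = 0.0302/(0.180·15.6) = 0.01075 K/W
ΣR = 0.02005 K/W
ΔT = Q·ΣR = 696 × 0.02005 = 13.95 K
Heat flows outward, so T_out = T_in − ΔT = 23.4 − 13.95 = 9.45 °C

T_out = 9.45 °C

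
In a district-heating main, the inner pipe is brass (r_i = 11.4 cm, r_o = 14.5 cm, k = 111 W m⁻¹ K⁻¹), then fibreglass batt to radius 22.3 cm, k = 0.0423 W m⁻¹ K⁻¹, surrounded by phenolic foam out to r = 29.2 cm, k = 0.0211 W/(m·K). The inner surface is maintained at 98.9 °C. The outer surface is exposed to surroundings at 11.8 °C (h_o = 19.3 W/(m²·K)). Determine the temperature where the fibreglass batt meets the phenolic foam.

Series thermal resistances, inner to outer:
  R'_brass = ln(0.145/0.114)/(2πk) = 0.2405/(2π·111) = 3.449×10^-4 m·K/W
  R'_fibreglass batt = ln(0.223/0.145)/(2πk) = 0.4304/(2π·0.0423) = 1.620 m·K/W
  R'_phenolic foam = ln(0.292/0.223)/(2πk) = 0.2696/(2π·0.0211) = 2.033 m·K/W
  R'_conv,out = 1/(2πr h) = 1/(2π·0.292·19.3) = 0.02824 m·K/W
ΣR = 3.449×10^-4 + 1.620 + 2.033 + 0.02824 = 3.682 m·K/W
Q' = ΔT/ΣR = (98.9 °C − 11.8 °C)/3.682 = 23.66 W/m
From the inner boundary to the fibreglass batt/phenolic foam interface, ΣR_partial = 1.620 m·K/W.
T_interface = T_in − Q'·ΣR_partial = 98.9 °C − (23.66)(1.620) = 60.6 °C

T = 60.6 °C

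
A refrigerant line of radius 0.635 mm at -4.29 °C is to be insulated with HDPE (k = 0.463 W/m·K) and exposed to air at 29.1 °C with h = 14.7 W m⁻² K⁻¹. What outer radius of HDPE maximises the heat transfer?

For a cylinder, r_cr = k_ins/h = 0.463/14.7 = 0.0315 m = 3.15 cm

r_cr = 3.15 cm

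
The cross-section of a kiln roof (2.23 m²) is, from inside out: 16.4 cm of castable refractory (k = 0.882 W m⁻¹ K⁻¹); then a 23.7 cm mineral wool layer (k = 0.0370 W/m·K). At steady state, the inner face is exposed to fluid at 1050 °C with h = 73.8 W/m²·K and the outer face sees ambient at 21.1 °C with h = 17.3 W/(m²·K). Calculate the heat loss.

Q = 344 W

Series thermal resistances, inner to outer:
  R_conv,in = 1/(hA) = 1/(73.8·2.23) = 0.006076 K/W
  R_castable refractory = L/(kA) = 0.164/(0.882·2.23) = 0.08338 K/W
  R_mineral wool = L/(kA) = 0.237/(0.0370·2.23) = 2.872 K/W
  R_conv,out = 1/(hA) = 1/(17.3·2.23) = 0.02592 K/W
ΣR = 0.006076 + 0.08338 + 2.872 + 0.02592 = 2.987 K/W
Q = ΔT/ΣR = (1050 °C − 21.1 °C)/2.987 = 344 W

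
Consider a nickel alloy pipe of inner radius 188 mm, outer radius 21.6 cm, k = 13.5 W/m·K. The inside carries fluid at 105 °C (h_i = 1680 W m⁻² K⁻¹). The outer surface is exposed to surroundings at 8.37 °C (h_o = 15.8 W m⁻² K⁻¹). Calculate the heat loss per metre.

Q' = 1980 W/m

Resistance network (inner→outer):
  R'_conv,in = 1/(2πr h) = 1/(2π·0.188·1680) = 5.039×10^-4 m·K/W
  R'_nickel alloy = ln(0.216/0.188)/(2πk) = 0.1388/(2π·13.5) = 0.001637 m·K/W
  R'_conv,out = 1/(2πr h) = 1/(2π·0.216·15.8) = 0.04663 m·K/W
ΣR = 5.039×10^-4 + 0.001637 + 0.04663 = 0.04877 m·K/W
Q' = ΔT/ΣR = (105 °C − 8.37 °C)/0.04877 = 1980 W/m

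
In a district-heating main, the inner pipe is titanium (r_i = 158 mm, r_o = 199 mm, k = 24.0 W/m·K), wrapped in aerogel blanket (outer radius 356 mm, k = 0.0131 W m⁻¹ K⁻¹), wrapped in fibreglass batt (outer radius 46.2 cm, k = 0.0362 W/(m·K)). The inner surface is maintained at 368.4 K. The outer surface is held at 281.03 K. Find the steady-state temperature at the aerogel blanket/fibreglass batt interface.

Resistance network (inner→outer):
  R'_titanium = ln(0.199/0.158)/(2πk) = 0.2307/(2π·24.0) = 0.001530 m·K/W
  R'_aerogel blanket = ln(0.356/0.199)/(2πk) = 0.5816/(2π·0.0131) = 7.066 m·K/W
  R'_fibreglass batt = ln(0.462/0.356)/(2πk) = 0.2606/(2π·0.0362) = 1.146 m·K/W
ΣR = 0.001530 + 7.066 + 1.146 = 8.214 m·K/W
Q' = ΔT/ΣR = (368.4 K − 281.03 K)/8.214 = 10.64 W/m
From the inner boundary to the aerogel blanket/fibreglass batt interface, ΣR_partial = 7.068 m·K/W.
T_interface = T_in − Q'·ΣR_partial = 368.4 K − (10.64)(7.068) = 293.2 K

T = 293.2 K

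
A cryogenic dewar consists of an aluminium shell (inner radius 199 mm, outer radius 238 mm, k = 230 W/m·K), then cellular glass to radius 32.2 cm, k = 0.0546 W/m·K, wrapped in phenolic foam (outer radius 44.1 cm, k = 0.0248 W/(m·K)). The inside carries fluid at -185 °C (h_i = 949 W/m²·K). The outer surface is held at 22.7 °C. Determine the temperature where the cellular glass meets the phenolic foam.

T = -108 °C

Resistance network (inner→outer):
  R_conv,in = 1/(4πr²h) = 1/(4π·0.199²·949) = 0.002117 K/W
  R_aluminium = (1/0.199 − 1/0.238)/(4πk) = 0.8234/(4π·230) = 2.849×10^-4 K/W
  R_cellular glass = (1/0.238 − 1/0.322)/(4πk) = 1.096/(4π·0.0546) = 1.598 K/W
  R_phenolic foam = (1/0.322 − 1/0.441)/(4πk) = 0.8380/(4π·0.0248) = 2.689 K/W
ΣR = 0.002117 + 2.849×10^-4 + 1.598 + 2.689 = 4.289 K/W
Q = ΔT/ΣR = (-185 °C − 22.7 °C)/4.289 = -48.43 W
From the inner boundary to the cellular glass/phenolic foam interface, ΣR_partial = 1.600 K/W.
T_interface = T_in − Q·ΣR_partial = -185 °C − (-48.43)(1.600) = -108 °C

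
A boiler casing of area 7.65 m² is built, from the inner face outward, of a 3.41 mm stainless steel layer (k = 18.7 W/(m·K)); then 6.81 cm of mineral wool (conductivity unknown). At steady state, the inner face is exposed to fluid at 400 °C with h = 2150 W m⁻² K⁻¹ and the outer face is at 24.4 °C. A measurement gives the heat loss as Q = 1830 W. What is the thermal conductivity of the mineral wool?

ΣR = ΔT/Q = |400 − 24.4|/1830 = 0.2052 K/W
Known resistances:
  R_conv,in = 1/(hA) = 1/(2150·7.65) = 6.080×10^-5 K/W
  R_stainless steel = L/(kA) = 0.00341/(18.7·7.65) = 2.384×10^-5 K/W
R_mineral wool = ΣR − ΣR_known = 0.2052 − 8.464×10^-5 = 0.2051 K/W
L/(kA) = 0.2051 ⇒ k = 0.0681/(0.2051·7.65) = 0.0434 W/m·K

k = 0.0434 W/m·K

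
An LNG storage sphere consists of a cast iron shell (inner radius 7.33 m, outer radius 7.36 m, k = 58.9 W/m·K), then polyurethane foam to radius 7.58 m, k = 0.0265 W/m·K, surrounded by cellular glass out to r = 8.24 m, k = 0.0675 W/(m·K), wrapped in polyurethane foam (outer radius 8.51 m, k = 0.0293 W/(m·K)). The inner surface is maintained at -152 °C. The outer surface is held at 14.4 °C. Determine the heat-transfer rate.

Q = 4.79 kW

Resistance network (inner→outer):
  R_cast iron = (1/7.33 − 1/7.36)/(4πk) = 5.561×10^-4/(4π·58.9) = 7.513×10^-7 K/W
  R_polyurethane foam = (1/7.36 − 1/7.58)/(4πk) = 0.003943/(4π·0.0265) = 0.01184 K/W
  R_cellular glass = (1/7.58 − 1/8.24)/(4πk) = 0.01057/(4π·0.0675) = 0.01246 K/W
  R_polyurethane foam = (1/8.24 − 1/8.51)/(4πk) = 0.003850/(4π·0.0293) = 0.01046 K/W
ΣR = 7.513×10^-7 + 0.01184 + 0.01246 + 0.01046 = 0.03476 K/W
Q = ΔT/ΣR = (-152 °C − 14.4 °C)/0.03476 = -4790 W
(Negative Q ⇒ heat flows inward; heat gain = 4790 W.)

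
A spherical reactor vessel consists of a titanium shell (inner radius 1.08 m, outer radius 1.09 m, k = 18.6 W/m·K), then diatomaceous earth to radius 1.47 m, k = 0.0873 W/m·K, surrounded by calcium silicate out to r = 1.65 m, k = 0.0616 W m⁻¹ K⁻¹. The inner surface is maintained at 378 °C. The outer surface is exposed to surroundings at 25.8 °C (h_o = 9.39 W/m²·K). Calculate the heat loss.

Q = 1120 W

Resistance network (inner→outer):
  R_titanium = (1/1.08 − 1/1.09)/(4πk) = 0.008495/(4π·18.6) = 3.634×10^-5 K/W
  R_diatomaceous earth = (1/1.09 − 1/1.47)/(4πk) = 0.2372/(4π·0.0873) = 0.2162 K/W
  R_calcium silicate = (1/1.47 − 1/1.65)/(4πk) = 0.07421/(4π·0.0616) = 0.09587 K/W
  R_conv,out = 1/(4πr²h) = 1/(4π·1.65²·9.39) = 0.003113 K/W
ΣR = 3.634×10^-5 + 0.2162 + 0.09587 + 0.003113 = 0.3152 K/W
Q = ΔT/ΣR = (378 °C − 25.8 °C)/0.3152 = 1120 W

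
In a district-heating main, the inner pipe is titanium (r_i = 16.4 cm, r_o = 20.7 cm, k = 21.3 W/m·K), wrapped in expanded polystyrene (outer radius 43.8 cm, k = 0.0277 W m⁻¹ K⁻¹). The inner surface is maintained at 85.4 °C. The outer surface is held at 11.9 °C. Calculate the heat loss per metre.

Q' = 17.1 W/m

Series thermal resistances, inner to outer:
  R'_titanium = ln(0.207/0.164)/(2πk) = 0.2329/(2π·21.3) = 0.001740 m·K/W
  R'_expanded polystyrene = ln(0.438/0.207)/(2πk) = 0.7495/(2π·0.0277) = 4.306 m·K/W
ΣR = 0.001740 + 4.306 = 4.308 m·K/W
Q' = ΔT/ΣR = (85.4 °C − 11.9 °C)/4.308 = 17.1 W/m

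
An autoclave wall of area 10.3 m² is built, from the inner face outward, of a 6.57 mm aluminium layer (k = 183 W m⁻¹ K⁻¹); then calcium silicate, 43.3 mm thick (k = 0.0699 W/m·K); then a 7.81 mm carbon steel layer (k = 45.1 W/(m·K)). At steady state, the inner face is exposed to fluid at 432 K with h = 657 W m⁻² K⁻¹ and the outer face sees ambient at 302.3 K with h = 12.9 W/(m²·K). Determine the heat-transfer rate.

Q = 1910 W

Resistance network (inner→outer):
  R_conv,in = 1/(hA) = 1/(657·10.3) = 1.478×10^-4 K/W
  R_aluminium = L/(kA) = 0.00657/(183·10.3) = 3.486×10^-6 K/W
  R_calcium silicate = L/(kA) = 0.0433/(0.0699·10.3) = 0.06014 K/W
  R_carbon steel = L/(kA) = 0.00781/(45.1·10.3) = 1.681×10^-5 K/W
  R_conv,out = 1/(hA) = 1/(12.9·10.3) = 0.007526 K/W
ΣR = 1.478×10^-4 + 3.486×10^-6 + 0.06014 + 1.681×10^-5 + 0.007526 = 0.06783 K/W
Q = ΔT/ΣR = (432 K − 302.3 K)/0.06783 = 1910 W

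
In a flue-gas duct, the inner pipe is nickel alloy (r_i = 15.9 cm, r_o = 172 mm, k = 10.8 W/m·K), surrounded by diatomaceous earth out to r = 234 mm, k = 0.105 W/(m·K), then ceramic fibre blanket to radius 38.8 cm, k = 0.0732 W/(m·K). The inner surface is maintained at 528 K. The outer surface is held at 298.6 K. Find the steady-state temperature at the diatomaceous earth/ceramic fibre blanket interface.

Treat each layer as a resistance in series:
  R'_nickel alloy = ln(0.172/0.159)/(2πk) = 0.07859/(2π·10.8) = 0.001158 m·K/W
  R'_diatomaceous earth = ln(0.234/0.172)/(2πk) = 0.3078/(2π·0.105) = 0.4666 m·K/W
  R'_ceramic fibre blanket = ln(0.388/0.234)/(2πk) = 0.5057/(2π·0.0732) = 1.099 m·K/W
ΣR = 0.001158 + 0.4666 + 1.099 = 1.567 m·K/W
Q' = ΔT/ΣR = (528 K − 298.6 K)/1.567 = 146.4 W/m
From the inner boundary to the diatomaceous earth/ceramic fibre blanket interface, ΣR_partial = 0.4678 m·K/W.
T_interface = T_in − Q'·ΣR_partial = 528 K − (146.4)(0.4678) = 460 K

T = 460 K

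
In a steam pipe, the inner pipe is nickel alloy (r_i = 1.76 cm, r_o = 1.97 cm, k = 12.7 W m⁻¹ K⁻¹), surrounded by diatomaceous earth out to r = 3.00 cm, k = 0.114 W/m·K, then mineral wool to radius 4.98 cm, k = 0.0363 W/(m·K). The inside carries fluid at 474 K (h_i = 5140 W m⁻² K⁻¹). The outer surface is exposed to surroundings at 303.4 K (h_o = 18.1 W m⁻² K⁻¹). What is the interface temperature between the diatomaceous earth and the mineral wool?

Series thermal resistances, inner to outer:
  R'_conv,in = 1/(2πr h) = 1/(2π·0.0176·5140) = 0.001759 m·K/W
  R'_nickel alloy = ln(0.0197/0.0176)/(2πk) = 0.1127/(2π·12.7) = 0.001413 m·K/W
  R'_diatomaceous earth = ln(0.0300/0.0197)/(2πk) = 0.4206/(2π·0.114) = 0.5872 m·K/W
  R'_mineral wool = ln(0.0498/0.0300)/(2πk) = 0.5068/(2π·0.0363) = 2.222 m·K/W
  R'_conv,out = 1/(2πr h) = 1/(2π·0.0498·18.1) = 0.1766 m·K/W
ΣR = 0.001759 + 0.001413 + 0.5872 + 2.222 + 0.1766 = 2.989 m·K/W
Q' = ΔT/ΣR = (474 K − 303.4 K)/2.989 = 57.08 W/m
From the inner boundary to the diatomaceous earth/mineral wool interface, ΣR_partial = 0.5904 m·K/W.
T_interface = T_in − Q'·ΣR_partial = 474 K − (57.08)(0.5904) = 440 K

T = 440 K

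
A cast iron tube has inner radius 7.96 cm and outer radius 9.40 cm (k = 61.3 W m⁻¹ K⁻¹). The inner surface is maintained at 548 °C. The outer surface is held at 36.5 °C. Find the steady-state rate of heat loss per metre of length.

Q' = 2πk·ΔT/ln(r₂/r₁) = 2π × 61.3 × 511.5 / ln(0.0940/0.0796) = 1.18×10^6 W/m

Q' = 1.18×10^6 W/m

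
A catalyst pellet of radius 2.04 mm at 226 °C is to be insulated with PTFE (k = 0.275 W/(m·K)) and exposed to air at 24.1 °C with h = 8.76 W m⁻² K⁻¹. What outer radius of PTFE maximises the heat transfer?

For a sphere, r_cr = 2k_ins/h = 2·0.275/8.76 = 0.0628 m = 6.28 cm

r_cr = 6.28 cm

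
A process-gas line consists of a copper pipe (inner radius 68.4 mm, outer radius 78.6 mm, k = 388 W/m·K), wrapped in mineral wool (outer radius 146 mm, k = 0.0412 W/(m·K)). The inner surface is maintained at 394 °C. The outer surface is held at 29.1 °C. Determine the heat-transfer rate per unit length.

Q' = 153 W/m

Series thermal resistances, inner to outer:
  R'_copper = ln(0.0786/0.0684)/(2πk) = 0.1390/(2π·388) = 5.702×10^-5 m·K/W
  R'_mineral wool = ln(0.146/0.0786)/(2πk) = 0.6192/(2π·0.0412) = 2.392 m·K/W
ΣR = 5.702×10^-5 + 2.392 = 2.392 m·K/W
Q' = ΔT/ΣR = (394 °C − 29.1 °C)/2.392 = 153 W/m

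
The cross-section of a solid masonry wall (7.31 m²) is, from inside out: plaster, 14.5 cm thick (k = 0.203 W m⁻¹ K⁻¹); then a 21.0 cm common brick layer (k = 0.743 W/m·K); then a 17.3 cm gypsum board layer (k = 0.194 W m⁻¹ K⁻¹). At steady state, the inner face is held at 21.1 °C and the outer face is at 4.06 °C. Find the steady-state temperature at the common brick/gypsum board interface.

Series thermal resistances, inner to outer:
  R_plaster = L/(kA) = 0.145/(0.203·7.31) = 0.09771 K/W
  R_common brick = L/(kA) = 0.210/(0.743·7.31) = 0.03866 K/W
  R_gypsum board = L/(kA) = 0.173/(0.194·7.31) = 0.1220 K/W
ΣR = 0.09771 + 0.03866 + 0.1220 = 0.2584 K/W
Q = ΔT/ΣR = (21.1 °C − 4.06 °C)/0.2584 = 65.94 W
From the inner boundary to the common brick/gypsum board interface, ΣR_partial = 0.1364 K/W.
T_interface = T_in − Q·ΣR_partial = 21.1 °C − (65.94)(0.1364) = 12.1 °C

T = 12.1 °C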